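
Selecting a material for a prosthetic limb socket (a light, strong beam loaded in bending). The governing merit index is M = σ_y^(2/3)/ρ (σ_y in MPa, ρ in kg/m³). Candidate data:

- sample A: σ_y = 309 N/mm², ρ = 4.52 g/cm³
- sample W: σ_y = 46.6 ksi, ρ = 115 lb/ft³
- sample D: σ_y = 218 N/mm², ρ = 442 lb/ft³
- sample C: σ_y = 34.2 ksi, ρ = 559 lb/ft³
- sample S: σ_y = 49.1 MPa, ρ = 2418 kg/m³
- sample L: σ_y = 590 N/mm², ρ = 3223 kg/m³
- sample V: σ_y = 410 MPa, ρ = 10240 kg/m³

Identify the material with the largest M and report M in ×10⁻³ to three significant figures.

sample W, M = 25.5×10⁻³

Normalizing units and computing the index:
  sample A: σ_y = 309.0 MPa, ρ = 4520 kg/m³
  sample W: σ_y = 321.3 MPa, ρ = 1842 kg/m³
  sample D: σ_y = 218.0 MPa, ρ = 7080 kg/m³
  sample C: σ_y = 235.8 MPa, ρ = 8954 kg/m³
  sample S: σ_y = 49.10 MPa, ρ = 2418 kg/m³
  sample L: σ_y = 590.0 MPa, ρ = 3223 kg/m³
  sample V: σ_y = 410.0 MPa, ρ = 10240 kg/m³
  sample W: M = 25.5×10⁻³
  sample L: M = 21.8×10⁻³
  sample A: M = 10.1×10⁻³
  sample S: M = 5.55×10⁻³
  sample V: M = 5.39×10⁻³
  sample D: M = 5.12×10⁻³
  sample C: M = 4.26×10⁻³
Highest index: sample W.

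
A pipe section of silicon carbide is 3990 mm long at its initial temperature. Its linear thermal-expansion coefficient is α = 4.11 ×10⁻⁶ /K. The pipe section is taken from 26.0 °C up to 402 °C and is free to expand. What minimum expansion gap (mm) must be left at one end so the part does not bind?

6.17 mm

ΔT = 402 − 26.0 = 376.0 K.
ΔL = α·L₀·ΔT = 4.11×10⁻⁶ × 3990 mm × 376.0 K = 6.17 mm.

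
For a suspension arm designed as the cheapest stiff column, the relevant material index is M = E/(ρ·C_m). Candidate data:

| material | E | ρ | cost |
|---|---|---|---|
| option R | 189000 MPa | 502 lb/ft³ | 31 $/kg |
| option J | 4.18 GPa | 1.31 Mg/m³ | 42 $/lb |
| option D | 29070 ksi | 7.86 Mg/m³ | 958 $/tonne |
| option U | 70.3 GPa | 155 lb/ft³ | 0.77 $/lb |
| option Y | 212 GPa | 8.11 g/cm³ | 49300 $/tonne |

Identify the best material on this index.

Normalizing units and computing the index:
  option R: E = 189.0 GPa, ρ = 8041 kg/m³, cost = 31.00 $/kg
  option J: E = 4.180 GPa, ρ = 1310 kg/m³, cost = 92.59 $/kg
  option D: E = 200.4 GPa, ρ = 7860 kg/m³, cost = 0.9580 $/kg
  option U: E = 70.30 GPa, ρ = 2483 kg/m³, cost = 1.698 $/kg
  option Y: E = 212.0 GPa, ρ = 8110 kg/m³, cost = 49.30 $/kg
  option D: M = 26.6 MN·m per $
  option U: M = 16.7 MN·m per $
  option R: M = 0.758 MN·m per $
  option Y: M = 0.530 MN·m per $
  option J: M = 0.0345 MN·m per $
Option D has the largest M.

option D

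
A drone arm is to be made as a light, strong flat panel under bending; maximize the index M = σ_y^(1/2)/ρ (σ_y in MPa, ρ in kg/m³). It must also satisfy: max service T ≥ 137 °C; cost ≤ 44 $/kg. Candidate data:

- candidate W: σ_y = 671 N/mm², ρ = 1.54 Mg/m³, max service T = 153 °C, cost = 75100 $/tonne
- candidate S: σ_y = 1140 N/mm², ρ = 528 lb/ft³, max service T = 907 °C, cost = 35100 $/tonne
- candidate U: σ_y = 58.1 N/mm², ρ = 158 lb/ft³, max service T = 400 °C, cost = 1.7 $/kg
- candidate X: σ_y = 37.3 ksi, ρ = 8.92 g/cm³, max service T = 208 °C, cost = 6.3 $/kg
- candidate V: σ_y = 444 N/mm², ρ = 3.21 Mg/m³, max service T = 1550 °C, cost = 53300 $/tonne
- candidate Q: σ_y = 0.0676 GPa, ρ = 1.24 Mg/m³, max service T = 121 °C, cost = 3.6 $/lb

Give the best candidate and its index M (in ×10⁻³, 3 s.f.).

candidate S, M = 3.99×10⁻³

Screen on constraints: max service T ≥ 137 °C; cost ≤ 44 $/kg. Survivors: candidate S, candidate U, candidate X.
Normalizing units and computing the index:
  candidate S: σ_y = 1140 MPa, ρ = 8458 kg/m³
  candidate U: σ_y = 58.10 MPa, ρ = 2531 kg/m³
  candidate X: σ_y = 257.2 MPa, ρ = 8920 kg/m³
  candidate S: M = 3.99×10⁻³
  candidate U: M = 3.01×10⁻³
  candidate X: M = 1.80×10⁻³
Highest index: candidate S.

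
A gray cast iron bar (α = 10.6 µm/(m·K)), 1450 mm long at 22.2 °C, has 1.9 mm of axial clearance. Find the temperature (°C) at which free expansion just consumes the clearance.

146 °C

α·L₀·ΔT = 1.9 mm ⇒ ΔT = 1.9 / (10.6×10⁻⁶ × 1450.0) = 123.6 K.
T = 22.2 + 123.6 = 145.8 °C.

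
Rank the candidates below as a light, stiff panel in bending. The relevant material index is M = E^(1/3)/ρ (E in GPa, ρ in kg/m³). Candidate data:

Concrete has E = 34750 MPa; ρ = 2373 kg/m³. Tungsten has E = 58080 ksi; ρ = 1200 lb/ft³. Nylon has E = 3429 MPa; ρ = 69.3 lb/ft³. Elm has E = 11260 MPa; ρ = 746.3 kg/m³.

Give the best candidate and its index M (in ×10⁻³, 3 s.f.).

elm, M = 3.00×10⁻³

Putting every candidate on a common basis:
  concrete: E = 34.75 GPa, ρ = 2373 kg/m³
  tungsten: E = 400.4 GPa, ρ = 19220 kg/m³
  nylon: E = 3.429 GPa, ρ = 1110 kg/m³
  elm: E = 11.26 GPa, ρ = 746.3 kg/m³
  elm: M = 3.00×10⁻³
  concrete: M = 1.38×10⁻³
  nylon: M = 1.36×10⁻³
  tungsten: M = 0.383×10⁻³
The maximum is for elm.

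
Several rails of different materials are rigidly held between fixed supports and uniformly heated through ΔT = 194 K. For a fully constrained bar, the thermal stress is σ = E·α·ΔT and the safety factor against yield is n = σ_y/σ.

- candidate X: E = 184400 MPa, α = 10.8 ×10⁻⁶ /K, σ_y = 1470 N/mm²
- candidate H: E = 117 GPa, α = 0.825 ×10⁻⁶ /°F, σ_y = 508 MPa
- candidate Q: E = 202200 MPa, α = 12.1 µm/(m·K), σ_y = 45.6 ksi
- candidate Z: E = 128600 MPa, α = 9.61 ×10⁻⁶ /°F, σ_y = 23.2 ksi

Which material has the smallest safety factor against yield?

Converting E to GPa, α to ×10⁻⁶/K, σ_y to MPa, then σ and n for each:
  candidate X: E = 184.4, α = 10.8, σ_y = 1470 → σ = 386 MPa, n = 3.80
  candidate H: E = 117.0, α = 1.48, σ_y = 508.0 → σ = 33.7 MPa, n = 15.1
  candidate Q: E = 202.2, α = 12.1, σ_y = 314.4 → σ = 475 MPa, n = 0.662
  candidate Z: E = 128.6, α = 17.3, σ_y = 160.0 → σ = 432 MPa, n = 0.371
The minimum is candidate Z at n = 0.371.

candidate Z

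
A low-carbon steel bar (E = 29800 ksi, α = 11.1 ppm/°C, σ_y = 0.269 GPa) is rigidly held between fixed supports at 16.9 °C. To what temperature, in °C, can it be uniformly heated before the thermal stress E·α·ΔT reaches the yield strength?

E = 29800 ksi = 205.5 GPa.
σ_y = 0.269 GPa = 269.0 MPa.
E·α·ΔT = 269.0 MPa ⇒ ΔT = 269.0 / (205.5×10³ × 11.1×10⁻⁶) = 117.9 K.
T = 16.9 + 117.9 = 134.8 °C.

135 °C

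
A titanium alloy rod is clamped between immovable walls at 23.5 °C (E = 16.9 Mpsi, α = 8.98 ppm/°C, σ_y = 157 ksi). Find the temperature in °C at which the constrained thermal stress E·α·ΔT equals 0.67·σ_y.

717 °C

E = 16.9 Mpsi = 116.5 GPa.
σ_y = 157 ksi = 1082 MPa.
E·α·ΔT = 725.3 MPa ⇒ ΔT = 725.3 / (116.5×10³ × 8.98×10⁻⁶) = 693.1 K.
T = 23.5 + 693.1 = 716.6 °C.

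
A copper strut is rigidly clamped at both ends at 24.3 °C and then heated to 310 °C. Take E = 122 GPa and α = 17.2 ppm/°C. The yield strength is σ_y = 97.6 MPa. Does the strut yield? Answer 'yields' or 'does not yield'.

ΔT = 285.7 K. Constrained thermal stress σ = E·α·ΔT = 122.0×10³ MPa × 17.2×10⁻⁶ × 285.7 = 600 MPa (compressive).
Compare to σ_y = 97.6 MPa: σ ≥ σ_y, so it yields.

yields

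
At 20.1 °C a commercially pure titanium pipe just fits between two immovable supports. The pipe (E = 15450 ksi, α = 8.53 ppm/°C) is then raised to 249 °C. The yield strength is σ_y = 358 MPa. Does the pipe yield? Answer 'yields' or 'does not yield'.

does not yield

E = 15450 ksi = 106.5 GPa.
ΔT = 228.9 K. Constrained thermal stress σ = E·α·ΔT = 106.5×10³ MPa × 8.53×10⁻⁶ × 228.9 = 208 MPa (compressive).
Compare to σ_y = 358 MPa: σ < σ_y, so it does not yield.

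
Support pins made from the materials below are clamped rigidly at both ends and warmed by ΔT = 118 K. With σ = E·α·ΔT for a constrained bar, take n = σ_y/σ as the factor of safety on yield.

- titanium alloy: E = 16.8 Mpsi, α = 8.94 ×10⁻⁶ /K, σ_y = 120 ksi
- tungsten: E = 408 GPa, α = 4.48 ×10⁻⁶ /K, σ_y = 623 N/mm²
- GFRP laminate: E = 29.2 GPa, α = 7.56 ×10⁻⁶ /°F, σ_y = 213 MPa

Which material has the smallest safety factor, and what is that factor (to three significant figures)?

tungsten, n = 2.89

Converting E to GPa, α to ×10⁻⁶/K, σ_y to MPa, then σ and n for each:
  titanium alloy: E = 115.8, α = 8.94, σ_y = 827.4 → σ = 122 MPa, n = 6.77
  tungsten: E = 408.0, α = 4.48, σ_y = 623.0 → σ = 216 MPa, n = 2.89
  GFRP laminate: E = 29.20, α = 13.6, σ_y = 213.0 → σ = 46.9 MPa, n = 4.54
Smallest n: tungsten with n = 2.89.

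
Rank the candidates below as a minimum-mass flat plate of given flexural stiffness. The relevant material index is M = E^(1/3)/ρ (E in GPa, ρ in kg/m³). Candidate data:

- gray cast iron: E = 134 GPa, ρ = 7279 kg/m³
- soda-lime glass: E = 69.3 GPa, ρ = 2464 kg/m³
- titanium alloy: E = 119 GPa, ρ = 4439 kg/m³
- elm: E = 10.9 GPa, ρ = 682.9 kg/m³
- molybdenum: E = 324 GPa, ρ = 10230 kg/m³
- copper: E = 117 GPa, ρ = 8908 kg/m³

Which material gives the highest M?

Evaluate M for each candidate:
  elm: M = 3.25×10⁻³
  soda-lime glass: M = 1.67×10⁻³
  titanium alloy: M = 1.11×10⁻³
  gray cast iron: M = 0.703×10⁻³
  molybdenum: M = 0.671×10⁻³
  copper: M = 0.549×10⁻³
Elm ranks first.

elm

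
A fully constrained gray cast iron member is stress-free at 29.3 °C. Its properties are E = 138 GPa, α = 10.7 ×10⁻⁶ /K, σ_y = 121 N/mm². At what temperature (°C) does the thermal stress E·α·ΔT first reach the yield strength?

111 °C

σ_y = 121 N/mm² = 121.0 MPa.
E·α·ΔT = 121.0 MPa ⇒ ΔT = 121.0 / (138.0×10³ × 10.7×10⁻⁶) = 81.95 K.
T = 29.3 + 81.95 = 111.2 °C.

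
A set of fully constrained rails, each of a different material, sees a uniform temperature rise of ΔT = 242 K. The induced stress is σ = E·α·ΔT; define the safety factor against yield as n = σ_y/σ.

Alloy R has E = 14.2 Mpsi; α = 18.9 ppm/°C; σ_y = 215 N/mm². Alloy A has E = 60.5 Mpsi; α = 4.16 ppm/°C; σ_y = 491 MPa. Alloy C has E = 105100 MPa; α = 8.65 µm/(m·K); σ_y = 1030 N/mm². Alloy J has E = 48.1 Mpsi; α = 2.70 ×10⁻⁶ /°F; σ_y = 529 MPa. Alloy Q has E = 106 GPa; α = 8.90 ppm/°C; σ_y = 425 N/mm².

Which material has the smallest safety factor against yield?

alloy R

In consistent units (E in GPa, α in ×10⁻⁶/K, σ_y in MPa):
  alloy R: E = 97.91, α = 18.9, σ_y = 215.0 → σ = 448 MPa, n = 0.480
  alloy A: E = 417.1, α = 4.16, σ_y = 491.0 → σ = 420 MPa, n = 1.17
  alloy C: E = 105.1, α = 8.65, σ_y = 1030 → σ = 220 MPa, n = 4.68
  alloy J: E = 331.6, α = 4.86, σ_y = 529.0 → σ = 390 MPa, n = 1.36
  alloy Q: E = 106.0, α = 8.90, σ_y = 425.0 → σ = 228 MPa, n = 1.86
Alloy R has the lowest safety factor, n = 0.480.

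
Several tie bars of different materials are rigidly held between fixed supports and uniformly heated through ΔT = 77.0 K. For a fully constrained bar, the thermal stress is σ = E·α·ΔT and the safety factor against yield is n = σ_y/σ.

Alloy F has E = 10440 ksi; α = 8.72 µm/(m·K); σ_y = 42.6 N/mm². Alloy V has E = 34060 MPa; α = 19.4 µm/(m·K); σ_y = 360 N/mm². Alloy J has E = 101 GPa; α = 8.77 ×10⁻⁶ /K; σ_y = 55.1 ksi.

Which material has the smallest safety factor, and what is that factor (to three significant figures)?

With everything in SI (GPa, ×10⁻⁶/K, MPa):
  alloy F: E = 71.98, α = 8.72, σ_y = 42.60 → σ = 48.3 MPa, n = 0.881
  alloy V: E = 34.06, α = 19.4, σ_y = 360.0 → σ = 50.9 MPa, n = 7.08
  alloy J: E = 101.0, α = 8.77, σ_y = 379.9 → σ = 68.2 MPa, n = 5.57
Smallest n: alloy F with n = 0.881.

alloy F, n = 0.881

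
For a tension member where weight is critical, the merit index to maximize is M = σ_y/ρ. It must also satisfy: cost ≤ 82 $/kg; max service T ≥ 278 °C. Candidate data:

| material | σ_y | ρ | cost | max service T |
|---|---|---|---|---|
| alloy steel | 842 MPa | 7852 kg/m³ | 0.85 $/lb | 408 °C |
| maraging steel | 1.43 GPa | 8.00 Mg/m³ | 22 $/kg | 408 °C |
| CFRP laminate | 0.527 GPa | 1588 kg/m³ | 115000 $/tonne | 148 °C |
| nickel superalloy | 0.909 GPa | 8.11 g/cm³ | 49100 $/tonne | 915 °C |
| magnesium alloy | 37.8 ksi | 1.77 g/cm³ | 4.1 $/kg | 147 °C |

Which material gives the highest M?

maraging steel

Screen on constraints: cost ≤ 82 $/kg; max service T ≥ 278 °C. Survivors: alloy steel, maraging steel, nickel superalloy.
Normalizing units and computing the index:
  alloy steel: σ_y = 842.0 MPa, ρ = 7852 kg/m³
  maraging steel: σ_y = 1430 MPa, ρ = 8000 kg/m³
  nickel superalloy: σ_y = 909.0 MPa, ρ = 8110 kg/m³
  maraging steel: M = 179 kN·m/kg
  nickel superalloy: M = 112 kN·m/kg
  alloy steel: M = 107 kN·m/kg
Maraging steel ranks first.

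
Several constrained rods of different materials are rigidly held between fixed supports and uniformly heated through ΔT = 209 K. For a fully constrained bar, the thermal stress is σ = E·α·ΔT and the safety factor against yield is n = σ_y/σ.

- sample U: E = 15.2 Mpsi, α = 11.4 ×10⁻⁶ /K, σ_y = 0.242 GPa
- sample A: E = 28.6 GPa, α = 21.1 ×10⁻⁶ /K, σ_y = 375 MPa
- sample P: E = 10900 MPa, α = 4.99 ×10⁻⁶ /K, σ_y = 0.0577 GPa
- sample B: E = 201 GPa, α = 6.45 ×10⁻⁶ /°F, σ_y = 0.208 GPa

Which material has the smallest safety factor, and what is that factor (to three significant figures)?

Converting E to GPa, α to ×10⁻⁶/K, σ_y to MPa, then σ and n for each:
  sample U: E = 104.8, α = 11.4, σ_y = 242.0 → σ = 250 MPa, n = 0.969
  sample A: E = 28.60, α = 21.1, σ_y = 375.0 → σ = 126 MPa, n = 2.97
  sample P: E = 10.90, α = 4.99, σ_y = 57.70 → σ = 11.4 MPa, n = 5.08
  sample B: E = 201.0, α = 11.6, σ_y = 208.0 → σ = 488 MPa, n = 0.426
The minimum is sample B at n = 0.426.

sample B, n = 0.426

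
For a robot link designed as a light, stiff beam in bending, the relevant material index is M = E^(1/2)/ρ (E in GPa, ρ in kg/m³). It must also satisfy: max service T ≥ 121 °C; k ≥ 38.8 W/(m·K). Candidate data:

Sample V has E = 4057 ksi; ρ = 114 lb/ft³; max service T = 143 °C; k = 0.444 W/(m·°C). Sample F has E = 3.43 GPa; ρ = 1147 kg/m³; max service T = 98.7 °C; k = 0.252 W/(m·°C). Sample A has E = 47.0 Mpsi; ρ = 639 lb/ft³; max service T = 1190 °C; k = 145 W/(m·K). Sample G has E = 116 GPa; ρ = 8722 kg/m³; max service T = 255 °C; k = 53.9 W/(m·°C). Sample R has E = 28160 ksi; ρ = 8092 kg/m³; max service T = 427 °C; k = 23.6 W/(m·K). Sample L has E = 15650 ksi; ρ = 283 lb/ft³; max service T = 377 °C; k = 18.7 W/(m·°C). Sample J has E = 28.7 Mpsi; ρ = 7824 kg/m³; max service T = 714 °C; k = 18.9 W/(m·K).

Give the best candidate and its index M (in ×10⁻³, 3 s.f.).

Screen on constraints: max service T ≥ 121 °C; k ≥ 38.8 W/(m·K). Survivors: sample A, sample G.
Normalizing units and computing the index:
  sample A: E = 324.1 GPa, ρ = 10240 kg/m³
  sample G: E = 116.0 GPa, ρ = 8722 kg/m³
  sample A: M = 1.76×10⁻³
  sample G: M = 1.23×10⁻³
Sample A has the largest M.

sample A, M = 1.76×10⁻³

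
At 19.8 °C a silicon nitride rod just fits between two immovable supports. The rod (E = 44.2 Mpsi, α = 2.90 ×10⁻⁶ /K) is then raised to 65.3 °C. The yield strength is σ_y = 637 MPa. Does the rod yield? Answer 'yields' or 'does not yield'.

E = 44.2 Mpsi = 304.7 GPa.
ΔT = 45.50 K. Constrained thermal stress σ = E·α·ΔT = 304.7×10³ MPa × 2.90×10⁻⁶ × 45.50 = 40.2 MPa (compressive).
Compare to σ_y = 637 MPa: σ < σ_y, so it does not yield.

does not yield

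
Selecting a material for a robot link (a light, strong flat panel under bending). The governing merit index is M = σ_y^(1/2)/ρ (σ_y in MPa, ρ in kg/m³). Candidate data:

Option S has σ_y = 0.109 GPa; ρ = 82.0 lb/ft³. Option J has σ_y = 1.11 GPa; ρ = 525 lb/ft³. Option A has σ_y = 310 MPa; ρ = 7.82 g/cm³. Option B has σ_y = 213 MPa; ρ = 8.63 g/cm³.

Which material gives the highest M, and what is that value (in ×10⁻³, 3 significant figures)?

In SI units:
  option S: σ_y = 109.0 MPa, ρ = 1314 kg/m³
  option J: σ_y = 1110 MPa, ρ = 8410 kg/m³
  option A: σ_y = 310.0 MPa, ρ = 7820 kg/m³
  option B: σ_y = 213.0 MPa, ρ = 8630 kg/m³
  option S: M = 7.95×10⁻³
  option J: M = 3.96×10⁻³
  option A: M = 2.25×10⁻³
  option B: M = 1.69×10⁻³
Option S has the largest M.

option S, M = 7.95×10⁻³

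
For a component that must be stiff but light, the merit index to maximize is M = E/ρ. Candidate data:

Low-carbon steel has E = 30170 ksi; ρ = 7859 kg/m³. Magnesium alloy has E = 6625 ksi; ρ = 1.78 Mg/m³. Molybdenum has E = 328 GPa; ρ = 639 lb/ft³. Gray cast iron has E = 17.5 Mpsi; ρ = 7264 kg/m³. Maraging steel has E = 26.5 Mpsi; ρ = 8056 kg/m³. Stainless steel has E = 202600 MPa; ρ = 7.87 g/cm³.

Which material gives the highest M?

molybdenum

Normalizing units and computing the index:
  low-carbon steel: E = 208.0 GPa, ρ = 7859 kg/m³
  magnesium alloy: E = 45.68 GPa, ρ = 1780 kg/m³
  molybdenum: E = 328.0 GPa, ρ = 10240 kg/m³
  gray cast iron: E = 120.7 GPa, ρ = 7264 kg/m³
  maraging steel: E = 182.7 GPa, ρ = 8056 kg/m³
  stainless steel: E = 202.6 GPa, ρ = 7870 kg/m³
  molybdenum: M = 32.0 MN·m/kg
  low-carbon steel: M = 26.5 MN·m/kg
  stainless steel: M = 25.7 MN·m/kg
  magnesium alloy: M = 25.7 MN·m/kg
  maraging steel: M = 22.7 MN·m/kg
  gray cast iron: M = 16.6 MN·m/kg
Highest index: molybdenum.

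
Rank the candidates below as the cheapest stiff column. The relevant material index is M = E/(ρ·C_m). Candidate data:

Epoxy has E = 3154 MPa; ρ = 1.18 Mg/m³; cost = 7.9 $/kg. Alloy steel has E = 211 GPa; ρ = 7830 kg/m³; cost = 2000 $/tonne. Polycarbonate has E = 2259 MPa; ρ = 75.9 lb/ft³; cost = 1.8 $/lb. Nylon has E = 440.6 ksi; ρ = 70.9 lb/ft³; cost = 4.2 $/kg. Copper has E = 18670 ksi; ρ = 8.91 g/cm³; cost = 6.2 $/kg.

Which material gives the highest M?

alloy steel

Putting every candidate on a common basis:
  epoxy: E = 3.154 GPa, ρ = 1180 kg/m³, cost = 7.900 $/kg
  alloy steel: E = 211.0 GPa, ρ = 7830 kg/m³, cost = 2.000 $/kg
  polycarbonate: E = 2.259 GPa, ρ = 1216 kg/m³, cost = 3.968 $/kg
  nylon: E = 3.038 GPa, ρ = 1136 kg/m³, cost = 4.200 $/kg
  copper: E = 128.7 GPa, ρ = 8910 kg/m³, cost = 6.200 $/kg
  alloy steel: M = 13.5 MN·m per $
  copper: M = 2.33 MN·m per $
  nylon: M = 0.637 MN·m per $
  polycarbonate: M = 0.468 MN·m per $
  epoxy: M = 0.338 MN·m per $
Alloy steel ranks first.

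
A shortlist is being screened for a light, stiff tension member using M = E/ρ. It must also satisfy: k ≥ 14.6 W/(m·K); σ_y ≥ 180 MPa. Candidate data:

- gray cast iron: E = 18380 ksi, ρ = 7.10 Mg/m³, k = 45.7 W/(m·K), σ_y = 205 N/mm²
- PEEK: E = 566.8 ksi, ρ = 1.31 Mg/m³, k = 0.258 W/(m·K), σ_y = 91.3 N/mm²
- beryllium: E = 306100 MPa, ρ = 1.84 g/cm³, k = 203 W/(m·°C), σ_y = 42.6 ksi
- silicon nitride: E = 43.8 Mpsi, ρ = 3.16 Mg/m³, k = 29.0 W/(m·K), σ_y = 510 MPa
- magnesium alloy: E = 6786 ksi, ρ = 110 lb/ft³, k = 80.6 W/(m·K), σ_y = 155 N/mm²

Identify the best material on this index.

Screen on constraints: k ≥ 14.6 W/(m·K); σ_y ≥ 180 MPa. Survivors: gray cast iron, beryllium, silicon nitride.
After converting to SI:
  gray cast iron: E = 126.7 GPa, ρ = 7100 kg/m³
  beryllium: E = 306.1 GPa, ρ = 1840 kg/m³
  silicon nitride: E = 302.0 GPa, ρ = 3160 kg/m³
  beryllium: M = 166 MN·m/kg
  silicon nitride: M = 95.6 MN·m/kg
  gray cast iron: M = 17.8 MN·m/kg
Beryllium has the largest M.

beryllium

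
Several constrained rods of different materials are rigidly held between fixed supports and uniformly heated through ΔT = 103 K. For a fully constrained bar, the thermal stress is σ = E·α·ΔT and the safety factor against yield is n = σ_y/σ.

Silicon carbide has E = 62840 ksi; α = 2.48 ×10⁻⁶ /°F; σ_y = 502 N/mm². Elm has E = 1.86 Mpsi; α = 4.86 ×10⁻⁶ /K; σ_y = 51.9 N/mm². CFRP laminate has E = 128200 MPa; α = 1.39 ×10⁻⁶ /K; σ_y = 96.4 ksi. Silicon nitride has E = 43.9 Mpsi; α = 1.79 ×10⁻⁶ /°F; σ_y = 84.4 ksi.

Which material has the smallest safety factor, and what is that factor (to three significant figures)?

silicon carbide, n = 2.52

In consistent units (E in GPa, α in ×10⁻⁶/K, σ_y in MPa):
  silicon carbide: E = 433.3, α = 4.46, σ_y = 502.0 → σ = 199 MPa, n = 2.52
  elm: E = 12.82, α = 4.86, σ_y = 51.90 → σ = 6.42 MPa, n = 8.08
  CFRP laminate: E = 128.2, α = 1.39, σ_y = 664.7 → σ = 18.4 MPa, n = 36.2
  silicon nitride: E = 302.7, α = 3.22, σ_y = 581.9 → σ = 100 MPa, n = 5.79
Silicon carbide has the lowest safety factor, n = 2.52.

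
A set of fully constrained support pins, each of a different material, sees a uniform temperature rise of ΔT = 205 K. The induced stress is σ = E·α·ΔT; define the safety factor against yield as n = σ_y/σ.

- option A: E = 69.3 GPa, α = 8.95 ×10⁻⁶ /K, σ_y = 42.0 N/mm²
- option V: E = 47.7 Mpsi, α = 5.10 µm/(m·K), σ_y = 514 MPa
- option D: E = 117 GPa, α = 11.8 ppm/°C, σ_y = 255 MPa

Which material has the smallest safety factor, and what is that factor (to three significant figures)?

option A, n = 0.330

In consistent units (E in GPa, α in ×10⁻⁶/K, σ_y in MPa):
  option A: E = 69.30, α = 8.95, σ_y = 42.00 → σ = 127 MPa, n = 0.330
  option V: E = 328.9, α = 5.10, σ_y = 514.0 → σ = 344 MPa, n = 1.49
  option D: E = 117.0, α = 11.8, σ_y = 255.0 → σ = 283 MPa, n = 0.901
Option A has the lowest safety factor, n = 0.330.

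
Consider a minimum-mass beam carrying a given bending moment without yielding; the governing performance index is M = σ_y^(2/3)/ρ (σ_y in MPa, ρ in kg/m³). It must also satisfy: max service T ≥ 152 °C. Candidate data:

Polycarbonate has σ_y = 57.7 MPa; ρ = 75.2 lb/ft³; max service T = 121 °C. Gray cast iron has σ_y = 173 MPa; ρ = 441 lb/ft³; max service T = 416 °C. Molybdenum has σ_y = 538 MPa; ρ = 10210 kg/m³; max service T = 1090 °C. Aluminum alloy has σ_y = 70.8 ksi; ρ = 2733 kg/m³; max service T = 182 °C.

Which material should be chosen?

Screen on constraints: max service T ≥ 152 °C. Survivors: gray cast iron, molybdenum, aluminum alloy.
Convert each candidate to consistent units, then evaluate M:
  gray cast iron: σ_y = 173.0 MPa, ρ = 7064 kg/m³
  molybdenum: σ_y = 538.0 MPa, ρ = 10210 kg/m³
  aluminum alloy: σ_y = 488.1 MPa, ρ = 2733 kg/m³
  aluminum alloy: M = 22.7×10⁻³
  molybdenum: M = 6.48×10⁻³
  gray cast iron: M = 4.40×10⁻³
Aluminum alloy ranks first.

aluminum alloy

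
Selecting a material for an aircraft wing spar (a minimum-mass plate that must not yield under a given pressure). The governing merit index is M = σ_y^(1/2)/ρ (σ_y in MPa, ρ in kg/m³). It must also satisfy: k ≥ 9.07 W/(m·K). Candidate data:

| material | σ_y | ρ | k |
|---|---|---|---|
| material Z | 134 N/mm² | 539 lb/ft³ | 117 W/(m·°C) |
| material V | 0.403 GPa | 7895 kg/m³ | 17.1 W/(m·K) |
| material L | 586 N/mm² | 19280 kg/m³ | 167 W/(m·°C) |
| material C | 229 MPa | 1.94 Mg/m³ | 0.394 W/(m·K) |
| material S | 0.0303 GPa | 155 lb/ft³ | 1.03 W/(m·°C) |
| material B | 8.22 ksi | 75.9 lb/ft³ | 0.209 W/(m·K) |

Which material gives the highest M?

material V

Screen on constraints: k ≥ 9.07 W/(m·K). Survivors: material Z, material V, material L.
Convert each candidate to consistent units, then evaluate M:
  material Z: σ_y = 134.0 MPa, ρ = 8634 kg/m³
  material V: σ_y = 403.0 MPa, ρ = 7895 kg/m³
  material L: σ_y = 586.0 MPa, ρ = 19280 kg/m³
  material V: M = 2.54×10⁻³
  material Z: M = 1.34×10⁻³
  material L: M = 1.26×10⁻³
Highest index: material V.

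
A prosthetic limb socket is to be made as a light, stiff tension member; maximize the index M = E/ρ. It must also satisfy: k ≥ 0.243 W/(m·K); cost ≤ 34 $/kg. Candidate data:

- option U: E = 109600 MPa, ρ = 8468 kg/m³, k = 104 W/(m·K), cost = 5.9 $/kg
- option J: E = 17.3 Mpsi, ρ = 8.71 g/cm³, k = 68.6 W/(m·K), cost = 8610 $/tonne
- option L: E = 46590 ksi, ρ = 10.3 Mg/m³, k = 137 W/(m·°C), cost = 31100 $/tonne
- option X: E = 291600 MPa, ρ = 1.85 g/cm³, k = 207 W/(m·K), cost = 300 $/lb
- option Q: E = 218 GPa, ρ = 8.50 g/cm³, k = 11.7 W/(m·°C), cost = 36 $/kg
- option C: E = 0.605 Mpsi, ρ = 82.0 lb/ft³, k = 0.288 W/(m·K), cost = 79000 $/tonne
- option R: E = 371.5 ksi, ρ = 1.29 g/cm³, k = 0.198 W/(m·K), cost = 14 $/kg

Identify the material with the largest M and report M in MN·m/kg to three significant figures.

Screen on constraints: k ≥ 0.243 W/(m·K); cost ≤ 34 $/kg. Survivors: option U, option J, option L.
In SI units:
  option U: E = 109.6 GPa, ρ = 8468 kg/m³
  option J: E = 119.3 GPa, ρ = 8710 kg/m³
  option L: E = 321.2 GPa, ρ = 10300 kg/m³
  option L: M = 31.2 MN·m/kg
  option J: M = 13.7 MN·m/kg
  option U: M = 12.9 MN·m/kg
Highest index: option L.

option L, M = 31.2 MN·m/kg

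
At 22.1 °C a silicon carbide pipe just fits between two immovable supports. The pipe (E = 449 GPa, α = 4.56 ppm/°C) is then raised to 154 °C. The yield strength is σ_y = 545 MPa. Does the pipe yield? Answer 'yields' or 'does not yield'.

does not yield

ΔT = 131.9 K. Constrained thermal stress σ = E·α·ΔT = 449.0×10³ MPa × 4.56×10⁻⁶ × 131.9 = 270 MPa (compressive).
Compare to σ_y = 545 MPa: σ < σ_y, so it does not yield.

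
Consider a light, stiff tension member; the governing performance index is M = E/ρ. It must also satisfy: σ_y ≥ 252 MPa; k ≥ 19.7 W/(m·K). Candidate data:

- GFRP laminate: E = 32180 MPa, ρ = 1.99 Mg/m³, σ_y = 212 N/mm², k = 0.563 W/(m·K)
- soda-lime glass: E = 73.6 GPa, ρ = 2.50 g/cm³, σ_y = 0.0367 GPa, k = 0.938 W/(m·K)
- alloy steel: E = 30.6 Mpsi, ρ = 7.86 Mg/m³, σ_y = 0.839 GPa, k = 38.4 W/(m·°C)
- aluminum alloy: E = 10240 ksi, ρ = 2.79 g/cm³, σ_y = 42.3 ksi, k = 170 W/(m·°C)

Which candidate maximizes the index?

alloy steel

Screen on constraints: σ_y ≥ 252 MPa; k ≥ 19.7 W/(m·K). Survivors: alloy steel, aluminum alloy.
In SI units:
  alloy steel: E = 211.0 GPa, ρ = 7860 kg/m³
  aluminum alloy: E = 70.60 GPa, ρ = 2790 kg/m³
  alloy steel: M = 26.8 MN·m/kg
  aluminum alloy: M = 25.3 MN·m/kg
Alloy steel ranks first.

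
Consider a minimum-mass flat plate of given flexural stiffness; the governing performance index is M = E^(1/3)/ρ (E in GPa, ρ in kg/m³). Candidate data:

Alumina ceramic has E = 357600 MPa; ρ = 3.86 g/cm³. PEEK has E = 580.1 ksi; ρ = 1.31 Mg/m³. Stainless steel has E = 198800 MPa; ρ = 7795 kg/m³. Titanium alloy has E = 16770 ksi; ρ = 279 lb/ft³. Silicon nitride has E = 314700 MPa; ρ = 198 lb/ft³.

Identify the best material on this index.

After converting to SI:
  alumina ceramic: E = 357.6 GPa, ρ = 3860 kg/m³
  PEEK: E = 4.000 GPa, ρ = 1310 kg/m³
  stainless steel: E = 198.8 GPa, ρ = 7795 kg/m³
  titanium alloy: E = 115.6 GPa, ρ = 4469 kg/m³
  silicon nitride: E = 314.7 GPa, ρ = 3172 kg/m³
  silicon nitride: M = 2.14×10⁻³
  alumina ceramic: M = 1.84×10⁻³
  PEEK: M = 1.21×10⁻³
  titanium alloy: M = 1.09×10⁻³
  stainless steel: M = 0.749×10⁻³
Silicon nitride ranks first.

silicon nitride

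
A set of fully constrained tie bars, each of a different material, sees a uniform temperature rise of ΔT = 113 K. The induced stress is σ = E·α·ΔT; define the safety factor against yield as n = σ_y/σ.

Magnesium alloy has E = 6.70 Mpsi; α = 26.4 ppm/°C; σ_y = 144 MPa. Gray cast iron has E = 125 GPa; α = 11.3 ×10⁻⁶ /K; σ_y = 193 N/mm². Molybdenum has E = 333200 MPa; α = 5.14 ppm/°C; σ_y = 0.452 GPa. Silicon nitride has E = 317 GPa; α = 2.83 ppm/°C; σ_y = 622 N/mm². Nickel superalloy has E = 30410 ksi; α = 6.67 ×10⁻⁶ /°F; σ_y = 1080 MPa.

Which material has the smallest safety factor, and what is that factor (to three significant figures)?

Converting E to GPa, α to ×10⁻⁶/K, σ_y to MPa, then σ and n for each:
  magnesium alloy: E = 46.19, α = 26.4, σ_y = 144.0 → σ = 138 MPa, n = 1.04
  gray cast iron: E = 125.0, α = 11.3, σ_y = 193.0 → σ = 160 MPa, n = 1.21
  molybdenum: E = 333.2, α = 5.14, σ_y = 452.0 → σ = 194 MPa, n = 2.34
  silicon nitride: E = 317.0, α = 2.83, σ_y = 622.0 → σ = 101 MPa, n = 6.14
  nickel superalloy: E = 209.7, α = 12.0, σ_y = 1080 → σ = 284 MPa, n = 3.80
Smallest n: magnesium alloy with n = 1.04.

magnesium alloy, n = 1.04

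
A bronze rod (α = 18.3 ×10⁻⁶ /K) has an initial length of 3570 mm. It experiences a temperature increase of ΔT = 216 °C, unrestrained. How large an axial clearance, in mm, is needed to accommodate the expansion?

ΔL = α·L₀·ΔT = 18.3×10⁻⁶ × 3570 mm × 216.0 K = 14.1 mm.

14.1 mm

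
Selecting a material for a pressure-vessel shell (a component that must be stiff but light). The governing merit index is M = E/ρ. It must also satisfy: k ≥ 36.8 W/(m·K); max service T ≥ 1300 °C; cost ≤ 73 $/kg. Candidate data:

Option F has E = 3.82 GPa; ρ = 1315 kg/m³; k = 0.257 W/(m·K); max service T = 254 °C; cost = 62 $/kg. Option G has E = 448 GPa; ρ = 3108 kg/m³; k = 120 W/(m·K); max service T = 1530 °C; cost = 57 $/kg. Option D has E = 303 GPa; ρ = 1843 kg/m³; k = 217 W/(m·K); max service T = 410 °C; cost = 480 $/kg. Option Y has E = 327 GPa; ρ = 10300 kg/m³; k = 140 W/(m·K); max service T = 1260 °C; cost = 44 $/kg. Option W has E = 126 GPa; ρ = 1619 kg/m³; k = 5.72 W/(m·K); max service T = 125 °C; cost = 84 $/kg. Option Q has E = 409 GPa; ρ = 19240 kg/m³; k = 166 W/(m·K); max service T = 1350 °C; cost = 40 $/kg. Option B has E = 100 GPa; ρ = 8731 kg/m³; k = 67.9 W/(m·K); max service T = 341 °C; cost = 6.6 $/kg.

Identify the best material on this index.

Screen on constraints: k ≥ 36.8 W/(m·K); max service T ≥ 1300 °C; cost ≤ 73 $/kg. Survivors: option G, option Q.
Evaluate M for each candidate:
  option G: M = 144 MN·m/kg
  option Q: M = 21.3 MN·m/kg
Highest index: option G.

option G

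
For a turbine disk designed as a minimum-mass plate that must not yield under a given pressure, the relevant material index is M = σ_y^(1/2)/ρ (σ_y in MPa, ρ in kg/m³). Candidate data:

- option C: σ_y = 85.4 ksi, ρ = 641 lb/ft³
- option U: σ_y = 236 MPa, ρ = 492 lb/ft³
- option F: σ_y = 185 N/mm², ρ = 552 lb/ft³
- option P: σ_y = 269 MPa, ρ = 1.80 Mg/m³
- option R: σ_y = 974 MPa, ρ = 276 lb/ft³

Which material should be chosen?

Putting every candidate on a common basis:
  option C: σ_y = 588.8 MPa, ρ = 10270 kg/m³
  option U: σ_y = 236.0 MPa, ρ = 7881 kg/m³
  option F: σ_y = 185.0 MPa, ρ = 8842 kg/m³
  option P: σ_y = 269.0 MPa, ρ = 1800 kg/m³
  option R: σ_y = 974.0 MPa, ρ = 4421 kg/m³
  option P: M = 9.11×10⁻³
  option R: M = 7.06×10⁻³
  option C: M = 2.36×10⁻³
  option U: M = 1.95×10⁻³
  option F: M = 1.54×10⁻³
The maximum is for option P.

option P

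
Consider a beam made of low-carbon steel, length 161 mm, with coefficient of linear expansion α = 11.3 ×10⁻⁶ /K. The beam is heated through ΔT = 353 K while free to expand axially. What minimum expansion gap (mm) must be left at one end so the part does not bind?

ΔL = α·L₀·ΔT = 11.3×10⁻⁶ × 161 mm × 353.0 K = 0.642 mm.

0.642 mm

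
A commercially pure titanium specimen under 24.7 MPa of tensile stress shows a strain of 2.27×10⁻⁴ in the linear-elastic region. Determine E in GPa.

E = σ/ε = 24.7 MPa / 2.27×10⁻⁴ = 108800 MPa = 109 GPa.

109 GPa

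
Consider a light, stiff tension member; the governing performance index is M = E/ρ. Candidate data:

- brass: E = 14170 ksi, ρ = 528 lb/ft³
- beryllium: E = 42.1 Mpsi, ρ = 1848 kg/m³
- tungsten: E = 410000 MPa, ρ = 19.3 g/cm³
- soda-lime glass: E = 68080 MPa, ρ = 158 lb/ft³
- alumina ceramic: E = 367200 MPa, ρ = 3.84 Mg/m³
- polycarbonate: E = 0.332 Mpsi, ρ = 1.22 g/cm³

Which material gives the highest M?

In SI units:
  brass: E = 97.70 GPa, ρ = 8458 kg/m³
  beryllium: E = 290.3 GPa, ρ = 1848 kg/m³
  tungsten: E = 410.0 GPa, ρ = 19300 kg/m³
  soda-lime glass: E = 68.08 GPa, ρ = 2531 kg/m³
  alumina ceramic: E = 367.2 GPa, ρ = 3840 kg/m³
  polycarbonate: E = 2.289 GPa, ρ = 1220 kg/m³
  beryllium: M = 157 MN·m/kg
  alumina ceramic: M = 95.6 MN·m/kg
  soda-lime glass: M = 26.9 MN·m/kg
  tungsten: M = 21.2 MN·m/kg
  brass: M = 11.6 MN·m/kg
  polycarbonate: M = 1.88 MN·m/kg
Highest index: beryllium.

beryllium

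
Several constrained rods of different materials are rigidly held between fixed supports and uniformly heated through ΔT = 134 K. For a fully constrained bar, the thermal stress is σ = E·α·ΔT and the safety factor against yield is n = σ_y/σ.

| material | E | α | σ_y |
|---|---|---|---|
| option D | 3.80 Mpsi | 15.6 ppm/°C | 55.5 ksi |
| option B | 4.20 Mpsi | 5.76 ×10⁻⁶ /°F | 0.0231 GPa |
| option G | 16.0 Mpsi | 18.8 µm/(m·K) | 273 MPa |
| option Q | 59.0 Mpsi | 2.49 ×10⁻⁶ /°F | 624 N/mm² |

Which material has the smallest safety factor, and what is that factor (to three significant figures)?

With everything in SI (GPa, ×10⁻⁶/K, MPa):
  option D: E = 26.20, α = 15.6, σ_y = 382.7 → σ = 54.8 MPa, n = 6.99
  option B: E = 28.96, α = 10.4, σ_y = 23.10 → σ = 40.2 MPa, n = 0.574
  option G: E = 110.3, α = 18.8, σ_y = 273.0 → σ = 278 MPa, n = 0.982
  option Q: E = 406.8, α = 4.48, σ_y = 624.0 → σ = 244 MPa, n = 2.55
Smallest n: option B with n = 0.574.

option B, n = 0.574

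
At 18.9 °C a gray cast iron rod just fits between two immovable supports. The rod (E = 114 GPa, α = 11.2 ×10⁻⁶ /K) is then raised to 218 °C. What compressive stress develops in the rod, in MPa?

254 MPa

ΔT = 199.1 K. Constrained thermal stress σ = E·α·ΔT = 114.0×10³ MPa × 11.2×10⁻⁶ × 199.1 = 254 MPa (compressive).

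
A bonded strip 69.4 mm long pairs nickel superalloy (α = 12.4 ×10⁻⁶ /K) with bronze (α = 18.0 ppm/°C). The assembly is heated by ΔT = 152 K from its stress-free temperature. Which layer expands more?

bronze

α(nickel superalloy) = 12.4×10⁻⁶/K vs α(bronze) = 18.0×10⁻⁶/K.
Higher α expands more for the same ΔT: bronze.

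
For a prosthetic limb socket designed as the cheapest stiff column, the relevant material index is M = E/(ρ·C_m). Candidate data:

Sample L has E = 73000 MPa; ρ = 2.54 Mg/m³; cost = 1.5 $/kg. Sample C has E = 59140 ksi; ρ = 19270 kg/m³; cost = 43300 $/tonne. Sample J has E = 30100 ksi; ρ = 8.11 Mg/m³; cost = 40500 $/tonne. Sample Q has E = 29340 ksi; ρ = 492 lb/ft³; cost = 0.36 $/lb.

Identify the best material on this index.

sample Q

Putting every candidate on a common basis:
  sample L: E = 73.00 GPa, ρ = 2540 kg/m³, cost = 1.500 $/kg
  sample C: E = 407.8 GPa, ρ = 19270 kg/m³, cost = 43.30 $/kg
  sample J: E = 207.5 GPa, ρ = 8110 kg/m³, cost = 40.50 $/kg
  sample Q: E = 202.3 GPa, ρ = 7881 kg/m³, cost = 0.7937 $/kg
  sample Q: M = 32.3 MN·m per $
  sample L: M = 19.2 MN·m per $
  sample J: M = 0.632 MN·m per $
  sample C: M = 0.489 MN·m per $
Highest index: sample Q.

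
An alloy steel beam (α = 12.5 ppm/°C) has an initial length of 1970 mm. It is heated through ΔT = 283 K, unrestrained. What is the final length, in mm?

1977.0 mm

ΔL = α·L₀·ΔT = 12.5×10⁻⁶ × 1970 mm × 283.0 K = 6.97 mm.
L = L₀ + ΔL = 1970 + 6.97 = 1977.0 mm.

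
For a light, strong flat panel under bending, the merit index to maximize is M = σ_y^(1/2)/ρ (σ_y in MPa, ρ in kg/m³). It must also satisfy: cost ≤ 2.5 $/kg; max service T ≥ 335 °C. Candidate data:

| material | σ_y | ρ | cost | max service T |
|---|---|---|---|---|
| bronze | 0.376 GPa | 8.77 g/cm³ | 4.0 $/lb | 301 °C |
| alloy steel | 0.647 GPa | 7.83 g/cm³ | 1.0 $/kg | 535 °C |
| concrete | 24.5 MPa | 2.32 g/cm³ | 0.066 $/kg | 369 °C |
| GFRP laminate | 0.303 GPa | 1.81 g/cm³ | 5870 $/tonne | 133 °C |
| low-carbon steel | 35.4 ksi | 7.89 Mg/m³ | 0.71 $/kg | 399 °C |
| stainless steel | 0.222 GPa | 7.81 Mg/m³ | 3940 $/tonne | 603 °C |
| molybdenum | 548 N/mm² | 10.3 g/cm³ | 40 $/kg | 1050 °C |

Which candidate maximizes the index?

alloy steel

Screen on constraints: cost ≤ 2.5 $/kg; max service T ≥ 335 °C. Survivors: alloy steel, concrete, low-carbon steel.
Putting every candidate on a common basis:
  alloy steel: σ_y = 647.0 MPa, ρ = 7830 kg/m³
  concrete: σ_y = 24.50 MPa, ρ = 2320 kg/m³
  low-carbon steel: σ_y = 244.1 MPa, ρ = 7890 kg/m³
  alloy steel: M = 3.25×10⁻³
  concrete: M = 2.13×10⁻³
  low-carbon steel: M = 1.98×10⁻³
Alloy steel has the largest M.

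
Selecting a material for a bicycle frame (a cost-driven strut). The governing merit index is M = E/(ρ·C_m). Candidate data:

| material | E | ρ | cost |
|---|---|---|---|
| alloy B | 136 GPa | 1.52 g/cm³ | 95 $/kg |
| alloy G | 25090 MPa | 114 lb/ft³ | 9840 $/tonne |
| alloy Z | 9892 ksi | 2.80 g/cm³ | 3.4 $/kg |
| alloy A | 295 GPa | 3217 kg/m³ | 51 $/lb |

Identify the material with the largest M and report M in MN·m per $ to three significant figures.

alloy Z, M = 7.16 MN·m per $

In SI units:
  alloy B: E = 136.0 GPa, ρ = 1520 kg/m³, cost = 95.00 $/kg
  alloy G: E = 25.09 GPa, ρ = 1826 kg/m³, cost = 9.840 $/kg
  alloy Z: E = 68.20 GPa, ρ = 2800 kg/m³, cost = 3.400 $/kg
  alloy A: E = 295.0 GPa, ρ = 3217 kg/m³, cost = 112.4 $/kg
  alloy Z: M = 7.16 MN·m per $
  alloy G: M = 1.40 MN·m per $
  alloy B: M = 0.942 MN·m per $
  alloy A: M = 0.816 MN·m per $
Alloy Z has the largest M.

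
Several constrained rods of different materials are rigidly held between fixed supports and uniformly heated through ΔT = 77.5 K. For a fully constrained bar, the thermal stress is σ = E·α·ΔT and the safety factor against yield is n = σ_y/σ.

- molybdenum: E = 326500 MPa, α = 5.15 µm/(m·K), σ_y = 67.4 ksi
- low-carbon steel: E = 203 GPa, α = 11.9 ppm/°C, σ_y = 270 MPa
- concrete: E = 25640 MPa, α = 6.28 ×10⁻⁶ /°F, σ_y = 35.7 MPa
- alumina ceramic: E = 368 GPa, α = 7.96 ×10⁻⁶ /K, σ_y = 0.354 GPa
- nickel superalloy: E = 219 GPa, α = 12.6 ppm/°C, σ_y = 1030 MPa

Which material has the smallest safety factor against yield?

Per material, after unit conversion:
  molybdenum: E = 326.5, α = 5.15, σ_y = 464.7 → σ = 130 MPa, n = 3.57
  low-carbon steel: E = 203.0, α = 11.9, σ_y = 270.0 → σ = 187 MPa, n = 1.44
  concrete: E = 25.64, α = 11.3, σ_y = 35.70 → σ = 22.5 MPa, n = 1.59
  alumina ceramic: E = 368.0, α = 7.96, σ_y = 354.0 → σ = 227 MPa, n = 1.56
  nickel superalloy: E = 219.0, α = 12.6, σ_y = 1030 → σ = 214 MPa, n = 4.82
Smallest n: low-carbon steel with n = 1.44.

low-carbon steel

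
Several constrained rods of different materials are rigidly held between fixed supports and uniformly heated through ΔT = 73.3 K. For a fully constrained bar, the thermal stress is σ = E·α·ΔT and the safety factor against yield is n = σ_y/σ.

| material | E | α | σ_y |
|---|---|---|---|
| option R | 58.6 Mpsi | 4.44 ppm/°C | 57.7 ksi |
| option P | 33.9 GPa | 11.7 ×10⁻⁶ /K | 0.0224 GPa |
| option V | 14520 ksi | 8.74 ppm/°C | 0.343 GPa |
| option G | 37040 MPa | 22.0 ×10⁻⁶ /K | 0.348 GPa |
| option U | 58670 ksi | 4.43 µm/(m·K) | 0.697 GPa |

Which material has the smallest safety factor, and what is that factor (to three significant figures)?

option P, n = 0.770

In consistent units (E in GPa, α in ×10⁻⁶/K, σ_y in MPa):
  option R: E = 404.0, α = 4.44, σ_y = 397.8 → σ = 131 MPa, n = 3.03
  option P: E = 33.90, α = 11.7, σ_y = 22.40 → σ = 29.1 MPa, n = 0.770
  option V: E = 100.1, α = 8.74, σ_y = 343.0 → σ = 64.1 MPa, n = 5.35
  option G: E = 37.04, α = 22.0, σ_y = 348.0 → σ = 59.7 MPa, n = 5.83
  option U: E = 404.5, α = 4.43, σ_y = 697.0 → σ = 131 MPa, n = 5.31
Option P has the lowest safety factor, n = 0.770.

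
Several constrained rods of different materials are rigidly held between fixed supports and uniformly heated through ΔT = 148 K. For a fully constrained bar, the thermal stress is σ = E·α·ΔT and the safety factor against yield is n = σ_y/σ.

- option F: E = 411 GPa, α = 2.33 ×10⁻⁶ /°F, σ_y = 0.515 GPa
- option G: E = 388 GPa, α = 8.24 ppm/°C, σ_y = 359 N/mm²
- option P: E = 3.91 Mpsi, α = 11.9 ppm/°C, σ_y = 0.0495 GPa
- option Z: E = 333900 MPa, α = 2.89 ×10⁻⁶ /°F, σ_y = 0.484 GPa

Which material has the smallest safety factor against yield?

option G

Converting E to GPa, α to ×10⁻⁶/K, σ_y to MPa, then σ and n for each:
  option F: E = 411.0, α = 4.19, σ_y = 515.0 → σ = 255 MPa, n = 2.02
  option G: E = 388.0, α = 8.24, σ_y = 359.0 → σ = 473 MPa, n = 0.759
  option P: E = 26.96, α = 11.9, σ_y = 49.50 → σ = 47.5 MPa, n = 1.04
  option Z: E = 333.9, α = 5.20, σ_y = 484.0 → σ = 257 MPa, n = 1.88
Smallest n: option G with n = 0.759.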